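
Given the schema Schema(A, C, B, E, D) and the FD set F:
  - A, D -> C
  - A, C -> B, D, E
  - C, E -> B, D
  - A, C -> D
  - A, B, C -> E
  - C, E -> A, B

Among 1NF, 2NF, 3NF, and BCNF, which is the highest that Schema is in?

Candidate keys: {A, C}, {A, D}, {C, E}. Prime attributes: {A, C, D, E}.
The left-hand side of every FD is a superkey, so BCNF is satisfied.

BCNF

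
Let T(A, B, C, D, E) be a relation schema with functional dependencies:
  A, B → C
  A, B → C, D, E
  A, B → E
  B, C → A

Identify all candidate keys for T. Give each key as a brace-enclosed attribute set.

No FD produces {B}, so it must be in every candidate key.
{A, B}⁺ = {A, B, C, D, E} — all of the relation — so {A, B} is a candidate key.
{B, C}⁺ = {A, B, C, D, E} — all of the relation — so {B, C} is a candidate key.
These are minimal and exhaustive — every other superkey contains one of them.

{A, B}, {B, C}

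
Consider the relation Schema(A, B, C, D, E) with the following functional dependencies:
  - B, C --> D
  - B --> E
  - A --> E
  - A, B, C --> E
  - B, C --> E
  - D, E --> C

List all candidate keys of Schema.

No FD produces {A, B}, so they must be in every candidate key.
{A, B, C}⁺ = {A, B, C, D, E}, which is every attribute, so {A, B, C} is a candidate key.
{A, B, D}⁺ = {A, B, C, D, E}, which is every attribute, so {A, B, D} is a candidate key.
No proper subset of any of these is a key, and no other minimal superkey exists.

{A, B, C}, {A, B, D}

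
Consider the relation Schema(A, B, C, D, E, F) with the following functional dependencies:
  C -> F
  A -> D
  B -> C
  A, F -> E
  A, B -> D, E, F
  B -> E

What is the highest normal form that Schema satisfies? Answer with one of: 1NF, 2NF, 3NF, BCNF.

1NF

Candidate key: {A, B}. Prime attributes: {A, B}.
C -> F breaks BCNF: {C}⁺ = {C, F}, so {C} is not a superkey.
Because {F} is non-prime and the left side of C -> F is not a superkey, the relation is not in 3NF.
{A} is a proper subset of the key {A, B}, and {A}⁺ contains the non-prime attribute {D} — a partial dependency, so 2NF is violated.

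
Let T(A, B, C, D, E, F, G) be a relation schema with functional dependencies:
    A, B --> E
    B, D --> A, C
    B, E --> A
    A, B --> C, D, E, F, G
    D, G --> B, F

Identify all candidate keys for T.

Closure of {A, B} is {A, B, C, D, E, F, G}, the whole schema; {A, B} is a candidate key.
Closure of {B, D} is {A, B, C, D, E, F, G}, the whole schema; {B, D} is a candidate key.
Closure of {B, E} is {A, B, C, D, E, F, G}, the whole schema; {B, E} is a candidate key.
Closure of {D, G} is {A, B, C, D, E, F, G}, the whole schema; {D, G} is a candidate key.
No proper subset of any of these is a key, and no other minimal superkey exists.

{A, B}, {B, D}, {B, E}, {D, G}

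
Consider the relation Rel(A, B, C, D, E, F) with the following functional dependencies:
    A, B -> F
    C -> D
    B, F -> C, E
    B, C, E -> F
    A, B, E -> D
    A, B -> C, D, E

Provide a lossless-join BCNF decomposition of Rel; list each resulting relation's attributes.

{A, B, F}; {B, C, E, F}; {C, D}

Candidate key of the original relation: {A, B}.
In {A, B, C, D, E, F}, {C} is not a superkey ({C}⁺ restricted to this set is {C, D}), so split on C -> D into {C, D} and {A, B, C, E, F}.
{C, D} is in BCNF.
In {A, B, C, E, F}, {B, F} is not a superkey ({B, F}⁺ restricted to this set is {B, C, E, F}), so split on B, F -> C, E into {B, C, E, F} and {A, B, F}.
{B, C, E, F} is in BCNF.
{A, B, F} is in BCNF.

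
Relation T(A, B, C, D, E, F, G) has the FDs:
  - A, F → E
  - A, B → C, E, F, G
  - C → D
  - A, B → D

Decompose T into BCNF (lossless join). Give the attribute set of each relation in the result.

Candidate key of the original relation: {A, B}.
{A, B, C, D, E, F, G}: {A, F} determines {A, E, F} here but is not a superkey — split on A, F → E, giving {A, E, F} and {A, B, C, D, F, G}.
{A, E, F} has no BCNF violation.
{A, B, C, D, F, G}: {C} determines {C, D} here but is not a superkey — split on C → D, giving {C, D} and {A, B, C, F, G}.
{C, D} has no BCNF violation.
{A, B, C, F, G} has no BCNF violation.

{A, B, C, F, G}; {A, E, F}; {C, D}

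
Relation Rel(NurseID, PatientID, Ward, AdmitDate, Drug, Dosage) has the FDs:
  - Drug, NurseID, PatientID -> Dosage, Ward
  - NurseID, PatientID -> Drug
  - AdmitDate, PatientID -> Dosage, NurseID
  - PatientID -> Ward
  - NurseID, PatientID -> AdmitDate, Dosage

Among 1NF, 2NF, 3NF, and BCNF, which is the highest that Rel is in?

1NF

Candidate keys: {AdmitDate, PatientID}, {NurseID, PatientID}. Prime attributes: {AdmitDate, NurseID, PatientID}.
PatientID -> Ward breaks BCNF: {PatientID}⁺ = {PatientID, Ward}, so {PatientID} is not a superkey.
PatientID -> Ward determines the non-prime attribute {Ward} from a non-superkey — 3NF is violated.
The proper key subset {PatientID} of {AdmitDate, PatientID} determines non-prime {Ward}, so the relation is not even in 2NF.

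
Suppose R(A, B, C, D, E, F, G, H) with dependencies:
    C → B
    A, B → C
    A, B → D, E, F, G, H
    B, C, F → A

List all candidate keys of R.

{A, B} is a candidate key since {A, B}⁺ = {A, B, C, D, E, F, G, H} covers every attribute.
{A, C} is a candidate key since {A, C}⁺ = {A, B, C, D, E, F, G, H} covers every attribute.
{C, F} is a candidate key since {C, F}⁺ = {A, B, C, D, E, F, G, H} covers every attribute.
No proper subset of any of these is a key, and no other minimal superkey exists.

{A, B}, {A, C}, {C, F}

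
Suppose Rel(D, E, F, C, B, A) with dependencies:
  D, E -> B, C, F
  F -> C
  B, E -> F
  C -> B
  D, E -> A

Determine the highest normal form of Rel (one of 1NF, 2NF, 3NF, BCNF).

Candidate key: {D, E}. Prime attributes: {D, E}.
For F -> C we have {F}⁺ = {B, C, F}; {F} is not a superkey, so BCNF fails.
F -> C has non-prime {C} on the right and a non-superkey on the left, so 3NF fails.
No proper subset of a key has a non-prime attribute in its closure, so there is no partial dependency; 2NF holds.

2NF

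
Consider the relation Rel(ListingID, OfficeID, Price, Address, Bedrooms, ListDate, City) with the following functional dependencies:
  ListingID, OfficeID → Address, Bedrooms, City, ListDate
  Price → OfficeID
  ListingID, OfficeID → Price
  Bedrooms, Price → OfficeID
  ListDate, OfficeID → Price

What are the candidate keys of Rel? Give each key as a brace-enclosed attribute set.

No FD produces {ListingID}, so it must be in every candidate key.
{ListingID, OfficeID} is a candidate key since {ListingID, OfficeID}⁺ = {Address, Bedrooms, City, ListDate, ListingID, OfficeID, Price} covers every attribute.
{ListingID, Price} is a candidate key since {ListingID, Price}⁺ = {Address, Bedrooms, City, ListDate, ListingID, OfficeID, Price} covers every attribute.
These are minimal and exhaustive — every other superkey contains one of them.

{ListingID, OfficeID}, {ListingID, Price}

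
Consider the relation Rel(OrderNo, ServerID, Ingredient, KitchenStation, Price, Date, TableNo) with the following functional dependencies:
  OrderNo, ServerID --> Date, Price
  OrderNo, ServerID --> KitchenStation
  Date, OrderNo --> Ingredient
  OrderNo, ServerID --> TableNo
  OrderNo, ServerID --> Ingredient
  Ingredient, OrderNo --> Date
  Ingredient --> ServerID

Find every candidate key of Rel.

Attributes never on any right-hand side: {OrderNo} — every candidate key must contain it.
{Date, OrderNo} is a candidate key since {Date, OrderNo}⁺ = {Date, Ingredient, KitchenStation, OrderNo, Price, ServerID, TableNo} covers every attribute.
{Ingredient, OrderNo} is a candidate key since {Ingredient, OrderNo}⁺ = {Date, Ingredient, KitchenStation, OrderNo, Price, ServerID, TableNo} covers every attribute.
{OrderNo, ServerID} is a candidate key since {OrderNo, ServerID}⁺ = {Date, Ingredient, KitchenStation, OrderNo, Price, ServerID, TableNo} covers every attribute.
These are minimal and exhaustive — every other superkey contains one of them.

{Date, OrderNo}, {Ingredient, OrderNo}, {OrderNo, ServerID}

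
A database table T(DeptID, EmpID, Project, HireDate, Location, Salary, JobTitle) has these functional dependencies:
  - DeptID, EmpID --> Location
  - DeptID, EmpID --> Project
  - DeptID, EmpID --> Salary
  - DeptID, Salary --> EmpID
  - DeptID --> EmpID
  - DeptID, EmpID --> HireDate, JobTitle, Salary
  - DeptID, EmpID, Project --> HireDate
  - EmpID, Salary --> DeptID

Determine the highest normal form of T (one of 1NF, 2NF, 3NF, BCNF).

Candidate keys: {DeptID}, {EmpID, Salary}. Prime attributes: {DeptID, EmpID, Salary}.
The left-hand side of every FD is a superkey, so BCNF is satisfied.

BCNF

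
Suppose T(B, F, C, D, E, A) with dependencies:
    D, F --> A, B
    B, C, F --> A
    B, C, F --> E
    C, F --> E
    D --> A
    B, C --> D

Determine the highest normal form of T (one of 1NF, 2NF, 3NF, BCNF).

1NF

Candidate keys: {B, C, F}, {C, D, F}. Prime attributes: {B, C, D, F}.
D, F --> A, B breaks BCNF: {D, F}⁺ = {A, B, D, F}, so {D, F} is not a superkey.
D, F --> A, B determines the non-prime attribute {A} from a non-superkey — 3NF is violated.
Since {B, C} ⊂ {B, C, F} and {B, C}⁺ ⊇ {A} with {A} non-prime, there is a partial dependency; 2NF fails.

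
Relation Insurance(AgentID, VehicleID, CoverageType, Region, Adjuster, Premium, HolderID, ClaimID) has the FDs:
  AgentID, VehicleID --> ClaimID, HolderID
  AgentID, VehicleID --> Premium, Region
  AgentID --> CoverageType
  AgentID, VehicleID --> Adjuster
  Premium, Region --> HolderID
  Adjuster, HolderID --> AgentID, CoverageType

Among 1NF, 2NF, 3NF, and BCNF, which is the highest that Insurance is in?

1NF

Candidate keys: {Adjuster, HolderID, VehicleID}, {Adjuster, Premium, Region, VehicleID}, {AgentID, VehicleID}. Prime attributes: {Adjuster, AgentID, HolderID, Premium, Region, VehicleID}.
AgentID --> CoverageType: {AgentID}⁺ = {AgentID, CoverageType}, which is not all of the attributes, so the left side is not a superkey — BCNF is violated.
AgentID --> CoverageType has non-prime {CoverageType} on the right and a non-superkey on the left, so 3NF fails.
The proper key subset {AgentID} of {AgentID, VehicleID} determines non-prime {CoverageType}, so the relation is not even in 2NF.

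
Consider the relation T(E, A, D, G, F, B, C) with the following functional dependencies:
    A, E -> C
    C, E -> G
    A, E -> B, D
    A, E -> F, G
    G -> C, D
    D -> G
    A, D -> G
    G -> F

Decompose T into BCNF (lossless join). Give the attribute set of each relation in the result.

{A, B, C, E}; {C, D, F, G}; {E, G}

Candidate key of the original relation: {A, E}.
Within {A, B, C, D, E, F, G}: {C, E}⁺ ∩ {A, B, C, D, E, F, G} = {C, D, E, F, G}, not the whole set, so C, E -> D, F, G violates BCNF; decompose into {C, D, E, F, G} and {A, B, C, E}.
Within {C, D, E, F, G}: {G}⁺ ∩ {C, D, E, F, G} = {C, D, F, G}, not the whole set, so G -> C, D, F violates BCNF; decompose into {C, D, F, G} and {E, G}.
{C, D, F, G} is in BCNF.
{E, G} is in BCNF.
{A, B, C, E} is in BCNF.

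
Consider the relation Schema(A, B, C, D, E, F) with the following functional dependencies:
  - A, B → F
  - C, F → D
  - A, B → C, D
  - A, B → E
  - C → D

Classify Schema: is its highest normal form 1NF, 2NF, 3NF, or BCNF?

2NF

Candidate key: {A, B}. Prime attributes: {A, B}.
For C, F → D we have {C, F}⁺ = {C, D, F}; {C, F} is not a superkey, so BCNF fails.
Because {D} is non-prime and the left side of C, F → D is not a superkey, the relation is not in 3NF.
Checking every proper subset of each key, none determines a non-prime attribute — 2NF is satisfied.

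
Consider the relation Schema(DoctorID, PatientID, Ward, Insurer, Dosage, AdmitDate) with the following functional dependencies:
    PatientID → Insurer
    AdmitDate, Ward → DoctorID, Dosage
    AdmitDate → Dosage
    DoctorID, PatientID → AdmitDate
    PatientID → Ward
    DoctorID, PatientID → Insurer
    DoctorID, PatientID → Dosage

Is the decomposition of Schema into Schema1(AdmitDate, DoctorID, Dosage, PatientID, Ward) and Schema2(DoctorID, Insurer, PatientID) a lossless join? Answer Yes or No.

Yes

Schema1 ∩ Schema2 = {DoctorID, PatientID}; its closure under F is {AdmitDate, DoctorID, Dosage, Insurer, PatientID, Ward}.
Since Schema1 ⊆ {AdmitDate, DoctorID, Dosage, Insurer, PatientID, Ward}, the intersection is a superkey of Schema1; the decomposition is lossless.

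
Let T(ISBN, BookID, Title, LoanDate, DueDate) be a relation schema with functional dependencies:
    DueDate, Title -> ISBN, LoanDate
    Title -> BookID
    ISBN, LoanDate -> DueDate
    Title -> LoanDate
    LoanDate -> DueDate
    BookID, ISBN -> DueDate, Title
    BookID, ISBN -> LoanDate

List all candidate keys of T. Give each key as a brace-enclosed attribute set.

{Title} is a candidate key since {Title}⁺ = {BookID, DueDate, ISBN, LoanDate, Title} covers every attribute.
{BookID, ISBN} is a candidate key since {BookID, ISBN}⁺ = {BookID, DueDate, ISBN, LoanDate, Title} covers every attribute.
No proper subset of any of these is a key, and no other minimal superkey exists.

{BookID, ISBN}, {Title}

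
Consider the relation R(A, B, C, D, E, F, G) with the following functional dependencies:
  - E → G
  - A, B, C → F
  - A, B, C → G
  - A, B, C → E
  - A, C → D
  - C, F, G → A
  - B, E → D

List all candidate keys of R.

{A, B, C}, {B, C, E, F}, {B, C, F, G}

No FD produces {B, C}, so they must be in every candidate key.
{A, B, C} is a candidate key since {A, B, C}⁺ = {A, B, C, D, E, F, G} covers every attribute.
{B, C, E, F} is a candidate key since {B, C, E, F}⁺ = {A, B, C, D, E, F, G} covers every attribute.
{B, C, F, G} is a candidate key since {B, C, F, G}⁺ = {A, B, C, D, E, F, G} covers every attribute.
These are minimal and exhaustive — every other superkey contains one of them.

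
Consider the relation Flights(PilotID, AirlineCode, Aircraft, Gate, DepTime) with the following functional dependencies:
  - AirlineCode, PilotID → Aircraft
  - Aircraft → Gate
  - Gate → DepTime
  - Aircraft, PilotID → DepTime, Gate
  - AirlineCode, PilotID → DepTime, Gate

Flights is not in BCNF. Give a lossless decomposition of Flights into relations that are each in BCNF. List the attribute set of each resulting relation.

{Aircraft, AirlineCode, PilotID}; {Aircraft, Gate}; {DepTime, Gate}

Candidate key of the original relation: {AirlineCode, PilotID}.
In {Aircraft, AirlineCode, DepTime, Gate, PilotID}, {Aircraft} is not a superkey ({Aircraft}⁺ restricted to this set is {Aircraft, DepTime, Gate}), so split on Aircraft → DepTime, Gate into {Aircraft, DepTime, Gate} and {Aircraft, AirlineCode, PilotID}.
In {Aircraft, DepTime, Gate}, {Gate} is not a superkey ({Gate}⁺ restricted to this set is {DepTime, Gate}), so split on Gate → DepTime into {DepTime, Gate} and {Aircraft, Gate}.
{DepTime, Gate} is in BCNF.
{Aircraft, Gate} is in BCNF.
{Aircraft, AirlineCode, PilotID} is in BCNF.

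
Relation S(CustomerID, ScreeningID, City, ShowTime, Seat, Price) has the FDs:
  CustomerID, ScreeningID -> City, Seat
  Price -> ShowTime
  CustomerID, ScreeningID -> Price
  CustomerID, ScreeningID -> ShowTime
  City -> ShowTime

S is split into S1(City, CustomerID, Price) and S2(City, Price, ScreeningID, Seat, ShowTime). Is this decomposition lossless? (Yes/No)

The shared attributes are {City, Price} and {City, Price}⁺ = {City, Price, ShowTime}.
Neither S1 nor S2 is contained in that closure, so the decomposition is lossy.

No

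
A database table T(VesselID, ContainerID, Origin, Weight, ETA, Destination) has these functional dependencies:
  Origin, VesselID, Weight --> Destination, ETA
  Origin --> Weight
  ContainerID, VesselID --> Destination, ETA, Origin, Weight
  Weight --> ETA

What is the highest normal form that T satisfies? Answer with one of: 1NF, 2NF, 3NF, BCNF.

2NF

Candidate key: {ContainerID, VesselID}. Prime attributes: {ContainerID, VesselID}.
Origin, VesselID, Weight --> Destination, ETA breaks BCNF: {Origin, VesselID, Weight}⁺ = {Destination, ETA, Origin, VesselID, Weight}, so {Origin, VesselID, Weight} is not a superkey.
Origin, VesselID, Weight --> Destination, ETA determines the non-prime attributes {Destination, ETA} from a non-superkey — 3NF is violated.
Checking every proper subset of each key, none determines a non-prime attribute — 2NF is satisfied.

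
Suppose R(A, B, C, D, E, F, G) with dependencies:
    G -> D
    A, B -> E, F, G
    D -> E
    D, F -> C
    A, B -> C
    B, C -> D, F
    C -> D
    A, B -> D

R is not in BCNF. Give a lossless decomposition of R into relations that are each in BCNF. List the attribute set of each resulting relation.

{A, B, C, G}; {B, C, F}; {D, E}; {D, G}

Candidate key of the original relation: {A, B}.
Within {A, B, C, D, E, F, G}: {G}⁺ ∩ {A, B, C, D, E, F, G} = {D, E, G}, not the whole set, so G -> D, E violates BCNF; decompose into {D, E, G} and {A, B, C, F, G}.
Within {D, E, G}: {D}⁺ ∩ {D, E, G} = {D, E}, not the whole set, so D -> E violates BCNF; decompose into {D, E} and {D, G}.
{D, E} is in BCNF.
{D, G} is in BCNF.
Within {A, B, C, F, G}: {B, C}⁺ ∩ {A, B, C, F, G} = {B, C, F}, not the whole set, so B, C -> F violates BCNF; decompose into {B, C, F} and {A, B, C, G}.
{B, C, F} is in BCNF.
{A, B, C, G} is in BCNF.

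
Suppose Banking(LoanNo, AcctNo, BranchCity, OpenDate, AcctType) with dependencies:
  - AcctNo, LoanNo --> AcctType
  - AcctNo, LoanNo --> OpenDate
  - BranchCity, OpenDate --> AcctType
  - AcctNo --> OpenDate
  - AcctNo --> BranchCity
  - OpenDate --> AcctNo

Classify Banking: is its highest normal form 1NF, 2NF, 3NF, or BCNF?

1NF

Candidate keys: {AcctNo, LoanNo}, {LoanNo, OpenDate}. Prime attributes: {AcctNo, LoanNo, OpenDate}.
For BranchCity, OpenDate --> AcctType we have {BranchCity, OpenDate}⁺ = {AcctNo, AcctType, BranchCity, OpenDate}; {BranchCity, OpenDate} is not a superkey, so BCNF fails.
Because {AcctType} is non-prime and the left side of BranchCity, OpenDate --> AcctType is not a superkey, the relation is not in 3NF.
{AcctNo} is a proper subset of the key {AcctNo, LoanNo}, and {AcctNo}⁺ contains the non-prime attributes {AcctType, BranchCity} — a partial dependency, so 2NF is violated.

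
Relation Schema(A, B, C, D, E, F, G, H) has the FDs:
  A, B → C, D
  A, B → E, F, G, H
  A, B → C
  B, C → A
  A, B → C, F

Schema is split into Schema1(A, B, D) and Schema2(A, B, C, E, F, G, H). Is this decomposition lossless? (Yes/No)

Yes

Common attributes: {A, B}; their closure is {A, B, C, D, E, F, G, H}.
Schema1 is contained in that closure, so Schema1 ∩ Schema2 → Schema1 holds and the join is lossless.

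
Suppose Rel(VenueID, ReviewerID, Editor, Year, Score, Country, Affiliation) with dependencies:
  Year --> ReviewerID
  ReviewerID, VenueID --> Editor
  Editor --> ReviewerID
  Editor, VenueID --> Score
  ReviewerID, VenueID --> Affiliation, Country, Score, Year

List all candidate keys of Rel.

Attributes never on any right-hand side: {VenueID} — every candidate key must contain it.
{Editor, VenueID} is a candidate key since {Editor, VenueID}⁺ = {Affiliation, Country, Editor, ReviewerID, Score, VenueID, Year} covers every attribute.
{ReviewerID, VenueID} is a candidate key since {ReviewerID, VenueID}⁺ = {Affiliation, Country, Editor, ReviewerID, Score, VenueID, Year} covers every attribute.
{VenueID, Year} is a candidate key since {VenueID, Year}⁺ = {Affiliation, Country, Editor, ReviewerID, Score, VenueID, Year} covers every attribute.
These are minimal and exhaustive — every other superkey contains one of them.

{Editor, VenueID}, {ReviewerID, VenueID}, {VenueID, Year}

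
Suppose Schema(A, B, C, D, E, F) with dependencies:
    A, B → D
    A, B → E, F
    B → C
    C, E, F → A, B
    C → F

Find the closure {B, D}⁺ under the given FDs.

{B, C, D, F}

Start with {B, D}.
B → C applies; add {C} → now {B, C, D}.
C → F applies; add {F} → now {B, C, D, F}.
No further FD applies.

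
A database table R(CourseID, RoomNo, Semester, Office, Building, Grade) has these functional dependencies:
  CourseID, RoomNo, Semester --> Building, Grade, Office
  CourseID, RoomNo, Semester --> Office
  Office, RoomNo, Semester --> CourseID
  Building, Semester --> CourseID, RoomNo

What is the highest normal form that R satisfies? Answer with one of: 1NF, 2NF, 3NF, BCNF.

BCNF

Candidate keys: {Building, Semester}, {CourseID, RoomNo, Semester}, {Office, RoomNo, Semester}. Prime attributes: {Building, CourseID, Office, RoomNo, Semester}.
Each dependency's left side is a superkey — BCNF holds.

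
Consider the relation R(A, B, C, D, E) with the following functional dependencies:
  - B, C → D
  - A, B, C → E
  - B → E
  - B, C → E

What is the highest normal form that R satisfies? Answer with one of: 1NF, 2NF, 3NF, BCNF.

1NF

Candidate key: {A, B, C}. Prime attributes: {A, B, C}.
B, C → D breaks BCNF: {B, C}⁺ = {B, C, D, E}, so {B, C} is not a superkey.
B, C → D determines the non-prime attribute {D} from a non-superkey — 3NF is violated.
Since {B} ⊂ {A, B, C} and {B}⁺ ⊇ {E} with {E} non-prime, there is a partial dependency; 2NF fails.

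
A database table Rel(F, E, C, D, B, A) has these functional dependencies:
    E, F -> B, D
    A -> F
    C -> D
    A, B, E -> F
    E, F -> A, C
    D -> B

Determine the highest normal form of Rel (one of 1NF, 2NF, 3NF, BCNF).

2NF

Candidate keys: {A, E}, {E, F}. Prime attributes: {A, E, F}.
A -> F: {A}⁺ = {A, F}, which is not all of the attributes, so the left side is not a superkey — BCNF is violated.
C -> D determines the non-prime attribute {D} from a non-superkey — 3NF is violated.
No proper subset of a key has a non-prime attribute in its closure, so there is no partial dependency; 2NF holds.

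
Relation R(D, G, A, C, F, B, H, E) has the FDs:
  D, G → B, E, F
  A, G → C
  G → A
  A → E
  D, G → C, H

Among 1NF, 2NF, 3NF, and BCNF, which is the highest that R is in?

1NF

Candidate key: {D, G}. Prime attributes: {D, G}.
For A, G → C we have {A, G}⁺ = {A, C, E, G}; {A, G} is not a superkey, so BCNF fails.
Because {C} is non-prime and the left side of A, G → C is not a superkey, the relation is not in 3NF.
Since {G} ⊂ {D, G} and {G}⁺ ⊇ {A, C, E} with {A, C, E} non-prime, there is a partial dependency; 2NF fails.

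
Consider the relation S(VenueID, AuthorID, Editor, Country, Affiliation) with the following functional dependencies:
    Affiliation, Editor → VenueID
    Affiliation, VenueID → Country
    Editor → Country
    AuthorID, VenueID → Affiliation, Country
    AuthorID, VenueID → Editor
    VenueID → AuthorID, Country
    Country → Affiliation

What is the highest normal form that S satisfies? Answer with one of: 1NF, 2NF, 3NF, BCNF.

2NF

Candidate keys: {Editor}, {VenueID}. Prime attributes: {Editor, VenueID}.
Country → Affiliation breaks BCNF: {Country}⁺ = {Affiliation, Country}, so {Country} is not a superkey.
Country → Affiliation has non-prime {Affiliation} on the right and a non-superkey on the left, so 3NF fails.
With only single-attribute keys there can be no partial dependency, so 2NF holds.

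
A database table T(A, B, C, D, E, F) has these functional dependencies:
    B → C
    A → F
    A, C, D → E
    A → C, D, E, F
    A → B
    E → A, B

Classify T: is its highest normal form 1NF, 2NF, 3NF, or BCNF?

Candidate keys: {A}, {E}. Prime attributes: {A, E}.
B → C: {B}⁺ = {B, C}, which is not all of the attributes, so the left side is not a superkey — BCNF is violated.
B → C determines the non-prime attribute {C} from a non-superkey — 3NF is violated.
All keys have size 1, which rules out partial dependencies — 2NF is satisfied.

2NF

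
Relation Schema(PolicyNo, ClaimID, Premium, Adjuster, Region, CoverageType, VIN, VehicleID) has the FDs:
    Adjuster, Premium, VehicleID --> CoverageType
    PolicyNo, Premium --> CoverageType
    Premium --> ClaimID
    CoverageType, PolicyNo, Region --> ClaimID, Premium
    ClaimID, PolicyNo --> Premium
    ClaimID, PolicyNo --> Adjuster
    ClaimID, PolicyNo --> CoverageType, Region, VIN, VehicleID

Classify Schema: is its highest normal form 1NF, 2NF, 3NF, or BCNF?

3NF

Candidate keys: {ClaimID, PolicyNo}, {CoverageType, PolicyNo, Region}, {PolicyNo, Premium}. Prime attributes: {ClaimID, CoverageType, PolicyNo, Premium, Region}.
For Adjuster, Premium, VehicleID --> CoverageType we have {Adjuster, Premium, VehicleID}⁺ = {Adjuster, ClaimID, CoverageType, Premium, VehicleID}; {Adjuster, Premium, VehicleID} is not a superkey, so BCNF fails.
But every attribute on its right side ({CoverageType}) is prime, and the same holds for every other non-superkey FD, so 3NF still holds.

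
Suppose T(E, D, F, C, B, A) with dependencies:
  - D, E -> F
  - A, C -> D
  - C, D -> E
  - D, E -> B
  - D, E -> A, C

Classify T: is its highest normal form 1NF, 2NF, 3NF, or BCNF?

BCNF

Candidate keys: {A, C}, {C, D}, {D, E}. Prime attributes: {A, C, D, E}.
Each dependency's left side is a superkey — BCNF holds.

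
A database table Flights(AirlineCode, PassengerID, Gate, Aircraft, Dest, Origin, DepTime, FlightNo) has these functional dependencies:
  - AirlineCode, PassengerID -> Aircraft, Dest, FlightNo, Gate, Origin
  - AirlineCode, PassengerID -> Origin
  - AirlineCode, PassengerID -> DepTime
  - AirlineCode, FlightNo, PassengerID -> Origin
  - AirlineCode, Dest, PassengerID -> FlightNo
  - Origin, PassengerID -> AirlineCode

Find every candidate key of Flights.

{AirlineCode, PassengerID}, {Origin, PassengerID}

No FD produces {PassengerID}, so it must be in every candidate key.
Closure of {AirlineCode, PassengerID} is {Aircraft, AirlineCode, DepTime, Dest, FlightNo, Gate, Origin, PassengerID}, the whole schema; {AirlineCode, PassengerID} is a candidate key.
Closure of {Origin, PassengerID} is {Aircraft, AirlineCode, DepTime, Dest, FlightNo, Gate, Origin, PassengerID}, the whole schema; {Origin, PassengerID} is a candidate key.
Any other superkey properly contains one of these, so there are no further candidate keys.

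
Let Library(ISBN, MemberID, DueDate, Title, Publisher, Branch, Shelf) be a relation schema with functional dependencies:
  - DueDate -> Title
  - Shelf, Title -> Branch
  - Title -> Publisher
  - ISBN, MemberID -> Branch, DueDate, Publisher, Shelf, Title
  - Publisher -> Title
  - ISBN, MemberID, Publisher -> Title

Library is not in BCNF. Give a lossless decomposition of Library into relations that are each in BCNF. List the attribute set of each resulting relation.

{Branch, DueDate, Shelf}; {DueDate, ISBN, MemberID, Shelf}; {DueDate, Title}; {Publisher, Title}

Candidate key of the original relation: {ISBN, MemberID}.
Within {Branch, DueDate, ISBN, MemberID, Publisher, Shelf, Title}: {DueDate}⁺ ∩ {Branch, DueDate, ISBN, MemberID, Publisher, Shelf, Title} = {DueDate, Publisher, Title}, not the whole set, so DueDate -> Publisher, Title violates BCNF; decompose into {DueDate, Publisher, Title} and {Branch, DueDate, ISBN, MemberID, Shelf}.
Within {DueDate, Publisher, Title}: {Title}⁺ ∩ {DueDate, Publisher, Title} = {Publisher, Title}, not the whole set, so Title -> Publisher violates BCNF; decompose into {Publisher, Title} and {DueDate, Title}.
{Publisher, Title} has no BCNF violation.
{DueDate, Title} has no BCNF violation.
Within {Branch, DueDate, ISBN, MemberID, Shelf}: {DueDate, Shelf}⁺ ∩ {Branch, DueDate, ISBN, MemberID, Shelf} = {Branch, DueDate, Shelf}, not the whole set, so DueDate, Shelf -> Branch violates BCNF; decompose into {Branch, DueDate, Shelf} and {DueDate, ISBN, MemberID, Shelf}.
{Branch, DueDate, Shelf} has no BCNF violation.
{DueDate, ISBN, MemberID, Shelf} has no BCNF violation.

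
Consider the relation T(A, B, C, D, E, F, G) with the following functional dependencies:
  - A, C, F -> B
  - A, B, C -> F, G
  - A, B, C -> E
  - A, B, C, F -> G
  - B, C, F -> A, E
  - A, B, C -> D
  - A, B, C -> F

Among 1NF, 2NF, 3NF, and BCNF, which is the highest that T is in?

BCNF

Candidate keys: {A, B, C}, {A, C, F}, {B, C, F}. Prime attributes: {A, B, C, F}.
The left-hand side of every FD is a superkey, so BCNF is satisfied.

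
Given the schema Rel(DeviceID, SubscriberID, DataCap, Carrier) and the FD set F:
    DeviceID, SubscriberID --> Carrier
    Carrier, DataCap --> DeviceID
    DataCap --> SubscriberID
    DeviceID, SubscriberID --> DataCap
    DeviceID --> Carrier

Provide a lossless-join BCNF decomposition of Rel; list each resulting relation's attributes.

Candidate keys of the original relation: {Carrier, DataCap}, {DataCap, DeviceID}, {DeviceID, SubscriberID}.
Within {Carrier, DataCap, DeviceID, SubscriberID}: {DataCap}⁺ ∩ {Carrier, DataCap, DeviceID, SubscriberID} = {DataCap, SubscriberID}, not the whole set, so DataCap --> SubscriberID violates BCNF; decompose into {DataCap, SubscriberID} and {Carrier, DataCap, DeviceID}.
{DataCap, SubscriberID} has no BCNF violation.
Within {Carrier, DataCap, DeviceID}: {DeviceID}⁺ ∩ {Carrier, DataCap, DeviceID} = {Carrier, DeviceID}, not the whole set, so DeviceID --> Carrier violates BCNF; decompose into {Carrier, DeviceID} and {DataCap, DeviceID}.
{Carrier, DeviceID} has no BCNF violation.
{DataCap, DeviceID} has no BCNF violation.

{Carrier, DeviceID}; {DataCap, DeviceID}; {DataCap, SubscriberID}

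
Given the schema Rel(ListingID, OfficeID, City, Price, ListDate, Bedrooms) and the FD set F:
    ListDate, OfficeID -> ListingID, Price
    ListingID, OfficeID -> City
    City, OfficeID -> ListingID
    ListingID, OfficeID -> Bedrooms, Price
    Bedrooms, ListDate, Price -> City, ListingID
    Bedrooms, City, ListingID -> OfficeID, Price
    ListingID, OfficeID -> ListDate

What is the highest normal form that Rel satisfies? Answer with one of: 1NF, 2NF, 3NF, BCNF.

BCNF

Candidate keys: {Bedrooms, City, ListingID}, {Bedrooms, ListDate, Price}, {City, OfficeID}, {ListDate, OfficeID}, {ListingID, OfficeID}. Prime attributes: {Bedrooms, City, ListDate, ListingID, OfficeID, Price}.
The left-hand side of every FD is a superkey, so BCNF is satisfied.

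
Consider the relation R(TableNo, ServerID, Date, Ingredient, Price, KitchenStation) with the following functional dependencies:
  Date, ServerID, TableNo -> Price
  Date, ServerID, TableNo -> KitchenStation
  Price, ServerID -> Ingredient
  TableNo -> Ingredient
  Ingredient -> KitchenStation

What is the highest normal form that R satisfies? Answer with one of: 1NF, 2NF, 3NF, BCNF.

1NF

Candidate key: {Date, ServerID, TableNo}. Prime attributes: {Date, ServerID, TableNo}.
For Price, ServerID -> Ingredient we have {Price, ServerID}⁺ = {Ingredient, KitchenStation, Price, ServerID}; {Price, ServerID} is not a superkey, so BCNF fails.
Because {Ingredient} is non-prime and the left side of Price, ServerID -> Ingredient is not a superkey, the relation is not in 3NF.
{TableNo} is a proper subset of the key {Date, ServerID, TableNo}, and {TableNo}⁺ contains the non-prime attributes {Ingredient, KitchenStation} — a partial dependency, so 2NF is violated.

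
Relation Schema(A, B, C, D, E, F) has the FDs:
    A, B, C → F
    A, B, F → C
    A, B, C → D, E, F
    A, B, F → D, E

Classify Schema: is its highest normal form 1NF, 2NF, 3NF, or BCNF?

Candidate keys: {A, B, C}, {A, B, F}. Prime attributes: {A, B, C, F}.
The left-hand side of every FD is a superkey, so BCNF is satisfied.

BCNF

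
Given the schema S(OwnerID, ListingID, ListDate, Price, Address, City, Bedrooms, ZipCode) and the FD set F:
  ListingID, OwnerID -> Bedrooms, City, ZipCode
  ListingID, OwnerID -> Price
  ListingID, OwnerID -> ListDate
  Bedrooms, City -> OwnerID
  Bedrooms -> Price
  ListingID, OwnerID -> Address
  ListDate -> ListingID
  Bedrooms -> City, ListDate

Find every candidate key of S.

{Bedrooms}⁺ = {Address, Bedrooms, City, ListDate, ListingID, OwnerID, Price, ZipCode}, which is every attribute, so {Bedrooms} is a candidate key.
{ListDate, OwnerID}⁺ = {Address, Bedrooms, City, ListDate, ListingID, OwnerID, Price, ZipCode}, which is every attribute, so {ListDate, OwnerID} is a candidate key.
{ListingID, OwnerID}⁺ = {Address, Bedrooms, City, ListDate, ListingID, OwnerID, Price, ZipCode}, which is every attribute, so {ListingID, OwnerID} is a candidate key.
Any other superkey properly contains one of these, so there are no further candidate keys.

{Bedrooms}, {ListDate, OwnerID}, {ListingID, OwnerID}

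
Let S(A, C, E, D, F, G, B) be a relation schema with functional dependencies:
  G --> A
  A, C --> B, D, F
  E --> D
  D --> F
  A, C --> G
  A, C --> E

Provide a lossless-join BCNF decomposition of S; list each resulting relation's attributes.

Candidate keys of the original relation: {A, C}, {C, G}.
In {A, B, C, D, E, F, G}, {G} is not a superkey ({G}⁺ restricted to this set is {A, G}), so split on G --> A into {A, G} and {B, C, D, E, F, G}.
{A, G} has no BCNF violation.
In {B, C, D, E, F, G}, {E} is not a superkey ({E}⁺ restricted to this set is {D, E, F}), so split on E --> D, F into {D, E, F} and {B, C, E, G}.
In {D, E, F}, {D} is not a superkey ({D}⁺ restricted to this set is {D, F}), so split on D --> F into {D, F} and {D, E}.
{D, F} has no BCNF violation.
{D, E} has no BCNF violation.
{B, C, E, G} has no BCNF violation.

{A, G}; {B, C, E, G}; {D, E}; {D, F}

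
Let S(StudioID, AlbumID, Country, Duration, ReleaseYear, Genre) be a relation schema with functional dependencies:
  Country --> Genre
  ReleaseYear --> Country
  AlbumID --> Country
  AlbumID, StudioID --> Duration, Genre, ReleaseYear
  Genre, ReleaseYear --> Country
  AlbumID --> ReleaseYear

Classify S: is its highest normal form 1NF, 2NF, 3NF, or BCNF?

Candidate key: {AlbumID, StudioID}. Prime attributes: {AlbumID, StudioID}.
Country --> Genre breaks BCNF: {Country}⁺ = {Country, Genre}, so {Country} is not a superkey.
Because {Genre} is non-prime and the left side of Country --> Genre is not a superkey, the relation is not in 3NF.
{AlbumID} is a proper subset of the key {AlbumID, StudioID}, and {AlbumID}⁺ contains the non-prime attributes {Country, Genre, ReleaseYear} — a partial dependency, so 2NF is violated.

1NF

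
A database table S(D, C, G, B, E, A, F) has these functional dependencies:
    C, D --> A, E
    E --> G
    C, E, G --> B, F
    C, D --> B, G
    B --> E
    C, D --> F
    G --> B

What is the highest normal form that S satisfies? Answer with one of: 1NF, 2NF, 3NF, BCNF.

2NF

Candidate key: {C, D}. Prime attributes: {C, D}.
E --> G: {E}⁺ = {B, E, G}, which is not all of the attributes, so the left side is not a superkey — BCNF is violated.
Because {G} is non-prime and the left side of E --> G is not a superkey, the relation is not in 3NF.
Checking every proper subset of each key, none determines a non-prime attribute — 2NF is satisfied.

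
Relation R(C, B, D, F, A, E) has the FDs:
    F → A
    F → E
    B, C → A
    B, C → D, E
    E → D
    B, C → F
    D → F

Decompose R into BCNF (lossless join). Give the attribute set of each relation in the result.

{A, D, E, F}; {B, C, F}

Candidate key of the original relation: {B, C}.
{A, B, C, D, E, F}: {F} determines {A, D, E, F} here but is not a superkey — split on F → A, D, E, giving {A, D, E, F} and {B, C, F}.
{A, D, E, F} is in BCNF.
{B, C, F} is in BCNF.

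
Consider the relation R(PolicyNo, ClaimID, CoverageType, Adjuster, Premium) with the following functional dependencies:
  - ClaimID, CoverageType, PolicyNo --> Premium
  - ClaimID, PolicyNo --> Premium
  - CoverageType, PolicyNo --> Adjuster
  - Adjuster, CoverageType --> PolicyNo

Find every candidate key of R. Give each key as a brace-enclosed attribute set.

{Adjuster, ClaimID, CoverageType}, {ClaimID, CoverageType, PolicyNo}

No FD produces {ClaimID, CoverageType}, so they must be in every candidate key.
Closure of {Adjuster, ClaimID, CoverageType} is {Adjuster, ClaimID, CoverageType, PolicyNo, Premium}, the whole schema; {Adjuster, ClaimID, CoverageType} is a candidate key.
Closure of {ClaimID, CoverageType, PolicyNo} is {Adjuster, ClaimID, CoverageType, PolicyNo, Premium}, the whole schema; {ClaimID, CoverageType, PolicyNo} is a candidate key.
These are minimal and exhaustive — every other superkey contains one of them.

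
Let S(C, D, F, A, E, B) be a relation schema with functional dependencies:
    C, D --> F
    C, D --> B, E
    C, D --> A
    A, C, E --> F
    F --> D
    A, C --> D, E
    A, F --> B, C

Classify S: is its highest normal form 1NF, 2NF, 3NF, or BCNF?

Candidate keys: {A, C}, {A, F}, {C, D}, {C, F}. Prime attributes: {A, C, D, F}.
F --> D: {F}⁺ = {D, F}, which is not all of the attributes, so the left side is not a superkey — BCNF is violated.
Since {D} ⊆ prime attributes and every other non-superkey FD also has a prime right side, the schema is in 3NF.

3NF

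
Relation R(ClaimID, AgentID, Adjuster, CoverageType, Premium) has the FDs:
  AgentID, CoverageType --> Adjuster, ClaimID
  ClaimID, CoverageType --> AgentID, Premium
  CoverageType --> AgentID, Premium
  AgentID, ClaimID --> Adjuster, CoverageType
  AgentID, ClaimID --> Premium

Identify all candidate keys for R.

{CoverageType}⁺ = {Adjuster, AgentID, ClaimID, CoverageType, Premium} — all of the relation — so {CoverageType} is a candidate key.
{AgentID, ClaimID}⁺ = {Adjuster, AgentID, ClaimID, CoverageType, Premium} — all of the relation — so {AgentID, ClaimID} is a candidate key.
Any other superkey properly contains one of these, so there are no further candidate keys.

{AgentID, ClaimID}, {CoverageType}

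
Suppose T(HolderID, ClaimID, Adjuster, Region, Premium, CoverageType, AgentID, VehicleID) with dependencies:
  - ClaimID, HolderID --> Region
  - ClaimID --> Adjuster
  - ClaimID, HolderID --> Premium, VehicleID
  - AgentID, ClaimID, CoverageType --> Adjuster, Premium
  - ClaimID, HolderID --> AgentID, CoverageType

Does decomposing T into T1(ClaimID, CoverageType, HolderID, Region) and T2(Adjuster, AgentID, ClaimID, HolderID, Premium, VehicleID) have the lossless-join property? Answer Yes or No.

Yes

Common attributes: {ClaimID, HolderID}; their closure is {Adjuster, AgentID, ClaimID, CoverageType, HolderID, Premium, Region, VehicleID}.
Since T1 ⊆ {Adjuster, AgentID, ClaimID, CoverageType, HolderID, Premium, Region, VehicleID}, the intersection is a superkey of T1; the decomposition is lossless.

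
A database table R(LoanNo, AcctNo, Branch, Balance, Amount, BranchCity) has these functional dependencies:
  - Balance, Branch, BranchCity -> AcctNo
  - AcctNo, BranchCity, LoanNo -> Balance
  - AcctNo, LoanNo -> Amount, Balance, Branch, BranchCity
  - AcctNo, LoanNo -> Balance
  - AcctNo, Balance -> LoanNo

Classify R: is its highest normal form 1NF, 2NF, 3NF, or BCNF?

BCNF

Candidate keys: {AcctNo, Balance}, {AcctNo, LoanNo}, {Balance, Branch, BranchCity}. Prime attributes: {AcctNo, Balance, Branch, BranchCity, LoanNo}.
The left-hand side of every FD is a superkey, so BCNF is satisfied.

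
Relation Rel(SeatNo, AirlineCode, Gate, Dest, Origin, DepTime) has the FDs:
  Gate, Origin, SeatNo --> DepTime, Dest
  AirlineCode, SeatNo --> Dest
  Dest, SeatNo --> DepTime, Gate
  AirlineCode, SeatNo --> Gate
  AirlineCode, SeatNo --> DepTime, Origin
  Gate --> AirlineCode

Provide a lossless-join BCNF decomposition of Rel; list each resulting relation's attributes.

Candidate keys of the original relation: {AirlineCode, SeatNo}, {Dest, SeatNo}, {Gate, SeatNo}.
{AirlineCode, DepTime, Dest, Gate, Origin, SeatNo}: {Gate} determines {AirlineCode, Gate} here but is not a superkey — split on Gate --> AirlineCode, giving {AirlineCode, Gate} and {DepTime, Dest, Gate, Origin, SeatNo}.
{AirlineCode, Gate} has no BCNF violation.
{DepTime, Dest, Gate, Origin, SeatNo} has no BCNF violation.

{AirlineCode, Gate}; {DepTime, Dest, Gate, Origin, SeatNo}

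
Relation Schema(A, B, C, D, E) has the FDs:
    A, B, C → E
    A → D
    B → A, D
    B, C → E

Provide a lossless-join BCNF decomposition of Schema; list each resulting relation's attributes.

Candidate key of the original relation: {B, C}.
Within {A, B, C, D, E}: {A}⁺ ∩ {A, B, C, D, E} = {A, D}, not the whole set, so A → D violates BCNF; decompose into {A, D} and {A, B, C, E}.
{A, D} has no BCNF violation.
Within {A, B, C, E}: {B}⁺ ∩ {A, B, C, E} = {A, B}, not the whole set, so B → A violates BCNF; decompose into {A, B} and {B, C, E}.
{A, B} has no BCNF violation.
{B, C, E} has no BCNF violation.

{A, B}; {A, D}; {B, C, E}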